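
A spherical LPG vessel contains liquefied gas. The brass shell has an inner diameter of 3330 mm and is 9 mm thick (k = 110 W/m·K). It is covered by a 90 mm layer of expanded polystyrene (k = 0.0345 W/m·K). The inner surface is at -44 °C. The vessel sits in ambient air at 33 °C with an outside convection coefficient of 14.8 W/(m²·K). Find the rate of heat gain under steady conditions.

For a spherical shell R = (1/r₁ − 1/r₂)/(4πk); film R = 1/(h·4πr²). In series:
R_brass shell = (1/1.665 − 1/1.674)/(4π×110) = 2.336×10^-6 K/W
R_expanded polystyrene = (1/1.674 − 1/1.764)/(4π×0.0345) = 0.0703 K/W
R_outer film = 1/(h·4πr_o²) = 1/(14.8×4π×1.764²) = 0.001728 K/W
R_total = 0.07203 K/W
Q = ΔT/R_total = 77/0.07203

Q ≈ 1070 W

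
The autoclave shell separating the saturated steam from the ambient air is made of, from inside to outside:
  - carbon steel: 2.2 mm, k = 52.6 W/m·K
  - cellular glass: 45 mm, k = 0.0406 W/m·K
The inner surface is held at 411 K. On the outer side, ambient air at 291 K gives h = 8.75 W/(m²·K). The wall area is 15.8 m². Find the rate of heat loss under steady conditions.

Thermal resistances in series:
R_carbon steel = L/(kA) = 0.0022/(52.6×15.8) = 2.647×10^-6 K/W
R_cellular glass = L/(kA) = 0.045/(0.0406×15.8) = 0.07015 K/W
R_outer film = 1/(h_o·A) = 1/(8.75×15.8) = 0.007233 K/W
R_total = 0.07739 K/W
Q = ΔT / R_total = 120 / 0.07739

Q ≈ 1550 W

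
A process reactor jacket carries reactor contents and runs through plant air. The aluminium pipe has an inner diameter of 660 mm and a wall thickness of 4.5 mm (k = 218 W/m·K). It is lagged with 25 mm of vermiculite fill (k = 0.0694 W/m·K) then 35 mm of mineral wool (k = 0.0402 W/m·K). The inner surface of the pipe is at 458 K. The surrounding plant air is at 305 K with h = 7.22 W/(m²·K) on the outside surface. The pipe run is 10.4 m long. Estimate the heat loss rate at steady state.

Q ≈ 2700 W

Cylindrical conduction, so R = ln(r₂/r₁)/(2πkL) per layer, in series:
R_aluminium pipe wall = ln(334.5/330)/(2π×218×10.4) = 9.508×10^-7 K/W
R_vermiculite fill = ln(359.5/334.5)/(2π×0.0694×10.4) = 0.01589 K/W
R_mineral wool = ln(394.5/359.5)/(2π×0.0402×10.4) = 0.03537 K/W
R_outer film = 1/(h_o·2πr_oL) = 1/(7.22×2π×0.3945×10.4) = 0.005373 K/W
R_total = 0.05663 K/W
Q = ΔT/R_total = 153/0.05663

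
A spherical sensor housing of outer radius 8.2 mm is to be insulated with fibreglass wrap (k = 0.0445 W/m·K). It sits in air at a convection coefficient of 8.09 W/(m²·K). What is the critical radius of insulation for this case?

r_cr ≈ 11 mm

For a sphere r_cr = 2k/h = 2×0.0445/8.09
r_cr = 11 mm; since the bare radius (8.2 mm) is below r_cr, adding a thin layer of insulation will *increase* heat loss.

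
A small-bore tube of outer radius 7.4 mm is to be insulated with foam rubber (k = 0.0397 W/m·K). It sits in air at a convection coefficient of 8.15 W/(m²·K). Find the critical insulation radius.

r_cr ≈ 4.87 mm

For a cylinder r_cr = k/h = 0.0397/8.15
r_cr = 4.87 mm; since the bare radius (7.4 mm) is above r_cr, any added insulation will reduce heat loss.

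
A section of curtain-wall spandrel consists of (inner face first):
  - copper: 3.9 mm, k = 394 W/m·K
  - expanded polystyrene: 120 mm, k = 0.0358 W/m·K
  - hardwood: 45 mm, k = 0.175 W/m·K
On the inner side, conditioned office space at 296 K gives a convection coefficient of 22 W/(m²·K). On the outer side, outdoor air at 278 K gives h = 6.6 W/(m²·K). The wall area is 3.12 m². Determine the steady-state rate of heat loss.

Treating each layer as a thermal resistance in series:
R_inner film = 1/(h_i·A) = 1/(22×3.12) = 0.01457 K/W
R_copper = L/(kA) = 0.0039/(394×3.12) = 3.173×10^-6 K/W
R_expanded polystyrene = L/(kA) = 0.12/(0.0358×3.12) = 1.074 K/W
R_hardwood = L/(kA) = 0.045/(0.175×3.12) = 0.08242 K/W
R_outer film = 1/(h_o·A) = 1/(6.6×3.12) = 0.04856 K/W
R_total = 1.22 K/W
Q = ΔT / R_total = 18 / 1.22

Q ≈ 14.8 W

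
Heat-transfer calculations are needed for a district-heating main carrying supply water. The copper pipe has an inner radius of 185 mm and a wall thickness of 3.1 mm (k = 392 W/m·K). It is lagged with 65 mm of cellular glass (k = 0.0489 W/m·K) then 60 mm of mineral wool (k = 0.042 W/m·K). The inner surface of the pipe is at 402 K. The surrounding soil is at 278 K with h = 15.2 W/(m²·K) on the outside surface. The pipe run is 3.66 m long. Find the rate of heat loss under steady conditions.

Treating each annulus and film as a series resistance:
R_copper pipe wall = ln(188.1/185)/(2π×392×3.66) = 1.843×10^-6 K/W
R_cellular glass = ln(253.1/188.1)/(2π×0.0489×3.66) = 0.2639 K/W
R_mineral wool = ln(313.1/253.1)/(2π×0.042×3.66) = 0.2203 K/W
R_outer film = 1/(h_o·2πr_oL) = 1/(15.2×2π×0.3131×3.66) = 0.009137 K/W
R_total = 0.4933 K/W
Q = ΔT/R_total = 124/0.4933

Q ≈ 251 W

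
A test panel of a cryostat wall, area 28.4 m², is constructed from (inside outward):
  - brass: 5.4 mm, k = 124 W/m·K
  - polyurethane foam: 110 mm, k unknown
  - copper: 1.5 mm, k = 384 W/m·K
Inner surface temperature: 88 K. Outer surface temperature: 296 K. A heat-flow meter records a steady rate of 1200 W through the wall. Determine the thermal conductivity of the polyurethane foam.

Model the wall as resistances in series:
R_brass = L/(kA) = 0.0054/(124×28.4) = 1.533×10^-6 K/W
R_copper = L/(kA) = 0.0015/(384×28.4) = 1.375×10^-7 K/W
Sum of known resistances R_other = 1.671×10^-6 K/W
Total R = ΔT/Q = 208/1200 = 0.1733 K/W
R_polyurethane foam = R_total − R_other = 0.1733 K/W
k = L/(R·A) = 0.11/(0.1733×28.4)

k ≈ 0.0223 W/(m·K)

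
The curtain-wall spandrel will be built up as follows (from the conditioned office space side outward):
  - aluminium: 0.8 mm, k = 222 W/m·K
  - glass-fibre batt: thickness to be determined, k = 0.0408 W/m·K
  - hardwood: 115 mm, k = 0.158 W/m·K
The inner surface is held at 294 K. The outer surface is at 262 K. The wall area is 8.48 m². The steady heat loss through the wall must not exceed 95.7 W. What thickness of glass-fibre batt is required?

Series thermal resistances:
R_aluminium = L/(kA) = 0.0008/(222×8.48) = 4.25×10^-7 K/W
R_hardwood = L/(kA) = 0.115/(0.158×8.48) = 0.08583 K/W
Sum of the known resistances R_other = 0.08583 K/W
Required total resistance R_tot = ΔT/Q_allow = 32/95.7 = 0.3344 K/W
R_glass-fibre batt = R_tot − R_other = 0.2485 K/W
L = R·k·A = 0.2485×0.0408×8.48

L ≈ 86 mm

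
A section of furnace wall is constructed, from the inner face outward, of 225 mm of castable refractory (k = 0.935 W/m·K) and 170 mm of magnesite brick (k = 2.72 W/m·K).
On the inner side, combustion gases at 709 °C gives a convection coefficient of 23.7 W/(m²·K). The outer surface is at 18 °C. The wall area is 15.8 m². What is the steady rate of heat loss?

Using the resistance-network approach (series):
R_inner film = 1/(h_i·A) = 1/(23.7×15.8) = 0.002671 K/W
R_castable refractory = L/(kA) = 0.225/(0.935×15.8) = 0.01523 K/W
R_magnesite brick = L/(kA) = 0.17/(2.72×15.8) = 0.003956 K/W
R_total = 0.02186 K/W
Q = ΔT / R_total = 691 / 0.02186

Q ≈ 31600 W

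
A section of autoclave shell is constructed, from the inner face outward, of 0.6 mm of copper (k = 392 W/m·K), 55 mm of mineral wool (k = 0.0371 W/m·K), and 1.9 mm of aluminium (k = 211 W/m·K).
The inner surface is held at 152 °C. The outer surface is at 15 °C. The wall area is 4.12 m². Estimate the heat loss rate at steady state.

Using the resistance-network approach (series):
R_copper = L/(kA) = 0.0006/(392×4.12) = 3.715×10^-7 K/W
R_mineral wool = L/(kA) = 0.055/(0.0371×4.12) = 0.3598 K/W
R_aluminium = L/(kA) = 0.0019/(211×4.12) = 2.186×10^-6 K/W
R_total = 0.3598 K/W
Q = ΔT / R_total = 137 / 0.3598

Q ≈ 381 W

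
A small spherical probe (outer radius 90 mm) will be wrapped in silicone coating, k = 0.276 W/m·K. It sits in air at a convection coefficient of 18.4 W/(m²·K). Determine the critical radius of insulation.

r_cr ≈ 30 mm

For a sphere r_cr = 2k/h = 2×0.276/18.4
r_cr = 30 mm; since the bare radius (90 mm) is above r_cr, any added insulation will reduce heat loss.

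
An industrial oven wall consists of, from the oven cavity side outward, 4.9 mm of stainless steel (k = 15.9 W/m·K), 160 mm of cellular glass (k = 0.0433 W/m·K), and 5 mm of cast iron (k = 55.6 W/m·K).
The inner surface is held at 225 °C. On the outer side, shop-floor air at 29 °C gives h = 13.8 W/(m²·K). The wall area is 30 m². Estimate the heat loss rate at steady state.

Q ≈ 1560 W

Treating each layer as a thermal resistance in series:
R_stainless steel = L/(kA) = 0.0049/(15.9×30) = 1.027×10^-5 K/W
R_cellular glass = L/(kA) = 0.16/(0.0433×30) = 0.1232 K/W
R_cast iron = L/(kA) = 0.005/(55.6×30) = 2.998×10^-6 K/W
R_outer film = 1/(h_o·A) = 1/(13.8×30) = 0.002415 K/W
R_total = 0.1256 K/W
Q = ΔT / R_total = 196 / 0.1256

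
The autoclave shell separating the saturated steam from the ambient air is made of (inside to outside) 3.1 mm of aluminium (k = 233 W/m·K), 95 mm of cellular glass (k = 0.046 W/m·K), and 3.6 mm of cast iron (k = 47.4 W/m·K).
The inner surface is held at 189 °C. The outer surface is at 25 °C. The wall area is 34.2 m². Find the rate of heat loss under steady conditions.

Q ≈ 2720 W

Thermal resistances in series:
R_aluminium = L/(kA) = 0.0031/(233×34.2) = 3.89×10^-7 K/W
R_cellular glass = L/(kA) = 0.095/(0.046×34.2) = 0.06039 K/W
R_cast iron = L/(kA) = 0.0036/(47.4×34.2) = 2.221×10^-6 K/W
R_total = 0.06039 K/W
Q = ΔT / R_total = 164 / 0.06039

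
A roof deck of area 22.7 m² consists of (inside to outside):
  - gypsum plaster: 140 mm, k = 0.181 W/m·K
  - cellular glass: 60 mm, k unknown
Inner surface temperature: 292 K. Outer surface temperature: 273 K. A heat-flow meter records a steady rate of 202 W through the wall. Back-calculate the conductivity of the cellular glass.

Treating each layer as a thermal resistance in series:
R_gypsum plaster = L/(kA) = 0.14/(0.181×22.7) = 0.03407 K/W
Sum of known resistances R_other = 0.03407 K/W
Total R = ΔT/Q = 19/202 = 0.09406 K/W
R_cellular glass = R_total − R_other = 0.05999 K/W
k = L/(R·A) = 0.06/(0.05999×22.7)

k ≈ 0.0441 W/(m·K)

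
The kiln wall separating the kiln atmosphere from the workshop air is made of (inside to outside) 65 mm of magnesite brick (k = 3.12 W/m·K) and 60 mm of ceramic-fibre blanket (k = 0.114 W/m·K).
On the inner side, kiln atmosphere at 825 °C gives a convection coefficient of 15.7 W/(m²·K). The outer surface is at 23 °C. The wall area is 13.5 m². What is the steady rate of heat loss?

Using the resistance-network approach (series):
R_inner film = 1/(h_i·A) = 1/(15.7×13.5) = 0.004718 K/W
R_magnesite brick = L/(kA) = 0.065/(3.12×13.5) = 0.001543 K/W
R_ceramic-fibre blanket = L/(kA) = 0.06/(0.114×13.5) = 0.03899 K/W
R_total = 0.04525 K/W
Q = ΔT / R_total = 802 / 0.04525

Q ≈ 17700 W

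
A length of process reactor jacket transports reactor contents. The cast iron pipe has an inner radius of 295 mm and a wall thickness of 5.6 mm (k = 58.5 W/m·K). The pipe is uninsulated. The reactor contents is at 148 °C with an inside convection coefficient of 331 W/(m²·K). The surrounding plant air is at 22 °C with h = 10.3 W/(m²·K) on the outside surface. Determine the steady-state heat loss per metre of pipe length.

Cylindrical conduction, so R = ln(r₂/r₁)/(2πkL) per layer, in series:
R_inner film = 1/(h_i·2πr₁L) = 1/(331×2π×0.295×1) = 0.00163 K/W
R_cast iron pipe wall = ln(300.6/295)/(2π×58.5×1) = 5.116×10^-5 K/W
R_outer film = 1/(h_o·2πr_oL) = 1/(10.3×2π×0.3006×1) = 0.0514 K/W
R_total = 0.05308 K/W
Q = ΔT/R_total = 126/0.05308

q′ ≈ 2370 W/m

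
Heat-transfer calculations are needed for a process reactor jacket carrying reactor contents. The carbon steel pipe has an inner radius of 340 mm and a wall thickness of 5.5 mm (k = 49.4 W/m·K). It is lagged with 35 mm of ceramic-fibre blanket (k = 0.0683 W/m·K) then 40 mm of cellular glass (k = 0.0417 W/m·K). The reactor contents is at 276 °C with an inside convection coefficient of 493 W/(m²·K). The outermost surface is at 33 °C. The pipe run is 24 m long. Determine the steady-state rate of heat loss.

Q ≈ 9600 W

For a radial system each layer contributes R = ln(r_out/r_in)/(2πkL); films add R = 1/(hA).
R_inner film = 1/(h_i·2πr₁L) = 1/(493×2π×0.34×24) = 3.956×10^-5 K/W
R_carbon steel pipe wall = ln(345.5/340)/(2π×49.4×24) = 2.154×10^-6 K/W
R_ceramic-fibre blanket = ln(380.5/345.5)/(2π×0.0683×24) = 0.009369 K/W
R_cellular glass = ln(420.5/380.5)/(2π×0.0417×24) = 0.0159 K/W
R_total = 0.02531 K/W
Q = ΔT/R_total = 243/0.02531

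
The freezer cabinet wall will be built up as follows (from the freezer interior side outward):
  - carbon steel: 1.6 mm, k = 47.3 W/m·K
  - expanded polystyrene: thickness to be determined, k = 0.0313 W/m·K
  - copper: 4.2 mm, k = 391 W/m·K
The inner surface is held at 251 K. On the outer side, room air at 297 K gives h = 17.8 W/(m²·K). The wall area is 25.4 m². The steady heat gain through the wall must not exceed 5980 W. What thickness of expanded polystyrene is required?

Using the resistance-network approach (series):
R_carbon steel = L/(kA) = 0.0016/(47.3×25.4) = 1.332×10^-6 K/W
R_copper = L/(kA) = 0.0042/(391×25.4) = 4.229×10^-7 K/W
R_outer film = 1/(h_o·A) = 1/(17.8×25.4) = 0.002212 K/W
Sum of the known resistances R_other = 0.002214 K/W
Required total resistance R_tot = ΔT/Q_allow = 46/5980 = 0.007692 K/W
R_expanded polystyrene = R_tot − R_other = 0.005479 K/W
L = R·k·A = 0.005479×0.0313×25.4

L ≈ 4.36 mm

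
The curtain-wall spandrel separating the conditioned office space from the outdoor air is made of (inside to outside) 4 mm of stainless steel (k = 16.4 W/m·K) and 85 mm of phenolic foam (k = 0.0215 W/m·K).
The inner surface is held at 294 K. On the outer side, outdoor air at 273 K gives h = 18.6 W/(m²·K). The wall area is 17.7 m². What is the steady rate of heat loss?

Q ≈ 92.8 W

Thermal resistances in series:
R_stainless steel = L/(kA) = 0.004/(16.4×17.7) = 1.378×10^-5 K/W
R_phenolic foam = L/(kA) = 0.085/(0.0215×17.7) = 0.2234 K/W
R_outer film = 1/(h_o·A) = 1/(18.6×17.7) = 0.003037 K/W
R_total = 0.2264 K/W
Q = ΔT / R_total = 21 / 0.2264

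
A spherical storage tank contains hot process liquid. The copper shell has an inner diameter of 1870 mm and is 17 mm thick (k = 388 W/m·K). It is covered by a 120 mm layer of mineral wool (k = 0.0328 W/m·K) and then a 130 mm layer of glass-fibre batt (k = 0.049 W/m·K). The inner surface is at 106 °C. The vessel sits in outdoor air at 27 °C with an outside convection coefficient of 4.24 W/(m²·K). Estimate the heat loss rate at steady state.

Each spherical layer contributes R = (1/r_i − 1/r_o)/(4πk):
R_copper shell = (1/0.935 − 1/0.952)/(4π×388) = 3.917×10^-6 K/W
R_mineral wool = (1/0.952 − 1/1.072)/(4π×0.0328) = 0.2853 K/W
R_glass-fibre batt = (1/1.072 − 1/1.202)/(4π×0.049) = 0.1638 K/W
R_outer film = 1/(h·4πr_o²) = 1/(4.24×4π×1.202²) = 0.01299 K/W
R_total = 0.4621 K/W
Q = ΔT/R_total = 79/0.4621

Q ≈ 171 W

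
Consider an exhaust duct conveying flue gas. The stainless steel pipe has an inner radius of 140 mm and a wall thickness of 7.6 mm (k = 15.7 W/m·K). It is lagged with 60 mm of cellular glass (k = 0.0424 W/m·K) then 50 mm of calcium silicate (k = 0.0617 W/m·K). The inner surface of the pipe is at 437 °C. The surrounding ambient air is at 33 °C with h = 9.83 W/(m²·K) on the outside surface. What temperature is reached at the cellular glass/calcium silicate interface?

T ≈ 165 °C

Per-layer cylindrical resistances, series-summed:
R_stainless steel pipe wall = ln(147.6/140)/(2π×15.7×1) = 5.359×10^-4 K/W
R_cellular glass = ln(207.6/147.6)/(2π×0.0424×1) = 1.28 K/W
R_calcium silicate = ln(257.6/207.6)/(2π×0.0617×1) = 0.5566 K/W
R_outer film = 1/(h_o·2πr_oL) = 1/(9.83×2π×0.2576×1) = 0.06285 K/W
R_total = 1.9 K/W
Q = ΔT/R_total = 404/1.9
Q = 213 W/m
T_interface = T_inner − Q·ΣR(inner→interface) = 437 − 213×1.281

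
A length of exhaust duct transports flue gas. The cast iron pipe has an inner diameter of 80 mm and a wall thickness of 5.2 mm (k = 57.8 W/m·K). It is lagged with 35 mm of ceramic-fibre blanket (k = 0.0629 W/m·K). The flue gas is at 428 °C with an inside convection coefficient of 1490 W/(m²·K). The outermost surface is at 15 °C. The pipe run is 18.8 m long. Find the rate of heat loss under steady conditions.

Q ≈ 5340 W

For a radial system each layer contributes R = ln(r_out/r_in)/(2πkL); films add R = 1/(hA).
R_inner film = 1/(h_i·2πr₁L) = 1/(1490×2π×0.04×18.8) = 1.42×10^-4 K/W
R_cast iron pipe wall = ln(45.2/40)/(2π×57.8×18.8) = 1.79×10^-5 K/W
R_ceramic-fibre blanket = ln(80.2/45.2)/(2π×0.0629×18.8) = 0.07718 K/W
R_total = 0.07734 K/W
Q = ΔT/R_total = 413/0.07734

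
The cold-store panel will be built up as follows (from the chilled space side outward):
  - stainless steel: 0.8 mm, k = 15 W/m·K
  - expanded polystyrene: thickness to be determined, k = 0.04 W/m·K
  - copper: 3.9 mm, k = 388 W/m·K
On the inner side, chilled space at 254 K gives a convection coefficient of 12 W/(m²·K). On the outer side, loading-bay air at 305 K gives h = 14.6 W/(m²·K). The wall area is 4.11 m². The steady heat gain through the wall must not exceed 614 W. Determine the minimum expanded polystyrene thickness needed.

L ≈ 7.58 mm

Thermal resistances in series:
R_inner film = 1/(h_i·A) = 1/(12×4.11) = 0.02028 K/W
R_stainless steel = L/(kA) = 0.0008/(15×4.11) = 1.298×10^-5 K/W
R_copper = L/(kA) = 0.0039/(388×4.11) = 2.446×10^-6 K/W
R_outer film = 1/(h_o·A) = 1/(14.6×4.11) = 0.01667 K/W
Sum of the known resistances R_other = 0.03696 K/W
Required total resistance R_tot = ΔT/Q_allow = 51/614 = 0.08306 K/W
R_expanded polystyrene = R_tot − R_other = 0.04611 K/W
L = R·k·A = 0.04611×0.04×4.11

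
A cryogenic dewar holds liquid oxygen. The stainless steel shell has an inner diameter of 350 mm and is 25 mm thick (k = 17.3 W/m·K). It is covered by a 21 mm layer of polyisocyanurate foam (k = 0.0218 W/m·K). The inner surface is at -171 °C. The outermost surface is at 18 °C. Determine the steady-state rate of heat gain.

Q ≈ 109 W

For a spherical shell R = (1/r₁ − 1/r₂)/(4πk); film R = 1/(h·4πr²). In series:
R_stainless steel shell = (1/0.175 − 1/0.2)/(4π×17.3) = 0.003286 K/W
R_polyisocyanurate foam = (1/0.2 − 1/0.221)/(4π×0.0218) = 1.734 K/W
R_total = 1.738 K/W
Q = ΔT/R_total = 189/1.738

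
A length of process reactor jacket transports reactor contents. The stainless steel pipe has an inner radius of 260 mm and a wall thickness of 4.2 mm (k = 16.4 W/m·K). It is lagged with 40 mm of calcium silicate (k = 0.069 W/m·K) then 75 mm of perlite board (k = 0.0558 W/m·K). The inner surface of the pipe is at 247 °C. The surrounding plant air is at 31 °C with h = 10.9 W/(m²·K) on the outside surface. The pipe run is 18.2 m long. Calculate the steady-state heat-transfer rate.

Q ≈ 3960 W

Treating each annulus and film as a series resistance:
R_stainless steel pipe wall = ln(264.2/260)/(2π×16.4×18.2) = 8.545×10^-6 K/W
R_calcium silicate = ln(304.2/264.2)/(2π×0.069×18.2) = 0.01787 K/W
R_perlite board = ln(379.2/304.2)/(2π×0.0558×18.2) = 0.03454 K/W
R_outer film = 1/(h_o·2πr_oL) = 1/(10.9×2π×0.3792×18.2) = 0.002116 K/W
R_total = 0.05453 K/W
Q = ΔT/R_total = 216/0.05453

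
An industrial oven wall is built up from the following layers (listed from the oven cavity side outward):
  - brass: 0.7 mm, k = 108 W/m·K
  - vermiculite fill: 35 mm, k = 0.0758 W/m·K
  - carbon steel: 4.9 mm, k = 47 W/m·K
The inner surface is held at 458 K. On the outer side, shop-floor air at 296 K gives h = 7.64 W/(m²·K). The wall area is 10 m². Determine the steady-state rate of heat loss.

Q ≈ 2730 W

Using the resistance-network approach (series):
R_brass = L/(kA) = 0.0007/(108×10) = 6.481×10^-7 K/W
R_vermiculite fill = L/(kA) = 0.035/(0.0758×10) = 0.04617 K/W
R_carbon steel = L/(kA) = 0.0049/(47×10) = 1.043×10^-5 K/W
R_outer film = 1/(h_o·A) = 1/(7.64×10) = 0.01309 K/W
R_total = 0.05927 K/W
Q = ΔT / R_total = 162 / 0.05927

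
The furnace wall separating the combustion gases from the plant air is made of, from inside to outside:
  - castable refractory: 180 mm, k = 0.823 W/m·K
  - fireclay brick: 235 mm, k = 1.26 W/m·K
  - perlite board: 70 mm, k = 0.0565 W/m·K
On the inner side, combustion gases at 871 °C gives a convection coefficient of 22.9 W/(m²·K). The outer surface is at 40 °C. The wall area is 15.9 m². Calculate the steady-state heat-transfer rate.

Treating each layer as a thermal resistance in series:
R_inner film = 1/(h_i·A) = 1/(22.9×15.9) = 0.002746 K/W
R_castable refractory = L/(kA) = 0.18/(0.823×15.9) = 0.01376 K/W
R_fireclay brick = L/(kA) = 0.235/(1.26×15.9) = 0.01173 K/W
R_perlite board = L/(kA) = 0.07/(0.0565×15.9) = 0.07792 K/W
R_total = 0.1062 K/W
Q = ΔT / R_total = 831 / 0.1062

Q ≈ 7830 W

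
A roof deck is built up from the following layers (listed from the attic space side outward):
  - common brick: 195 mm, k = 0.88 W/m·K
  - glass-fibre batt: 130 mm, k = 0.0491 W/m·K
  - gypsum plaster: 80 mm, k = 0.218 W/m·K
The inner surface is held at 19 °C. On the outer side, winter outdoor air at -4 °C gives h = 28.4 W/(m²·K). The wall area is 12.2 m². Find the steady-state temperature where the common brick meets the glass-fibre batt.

T ≈ 17.4 °C

Treating each layer as a thermal resistance in series:
R_common brick = L/(kA) = 0.195/(0.88×12.2) = 0.01816 K/W
R_glass-fibre batt = L/(kA) = 0.13/(0.0491×12.2) = 0.217 K/W
R_gypsum plaster = L/(kA) = 0.08/(0.218×12.2) = 0.03008 K/W
R_outer film = 1/(h_o·A) = 1/(28.4×12.2) = 0.002886 K/W
R_total = 0.2682 K/W;  Q = ΔT/R_total = 23/0.2682 = 85.77 W
T_interface = T_inner − Q·ΣR(inner→interface) = 19 − 85.8×0.01816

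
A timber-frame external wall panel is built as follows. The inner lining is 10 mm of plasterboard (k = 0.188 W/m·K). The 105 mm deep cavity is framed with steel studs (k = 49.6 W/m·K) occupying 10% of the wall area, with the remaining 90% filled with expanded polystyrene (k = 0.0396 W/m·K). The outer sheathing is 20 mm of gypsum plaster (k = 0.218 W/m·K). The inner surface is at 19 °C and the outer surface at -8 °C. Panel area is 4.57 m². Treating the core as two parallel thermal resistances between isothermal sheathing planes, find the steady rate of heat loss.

Q ≈ 744 W

Sheathing layers in series; stud and cavity paths in parallel between them.
R_inner = 0.01/(0.188×4.57) = 0.01164 K/W
R_stud  = 0.105/(49.6×0.1×4.57) = 0.004632 K/W
R_cav   = 0.105/(0.0396×0.9×4.57) = 0.6447 K/W
1/R_core = 1/R_stud + 1/R_cav → R_core = 0.004599 K/W
R_outer = 0.02/(0.218×4.57) = 0.02008 K/W
R_total = 0.03631 K/W
Q = ΔT/R_total = 27/0.03631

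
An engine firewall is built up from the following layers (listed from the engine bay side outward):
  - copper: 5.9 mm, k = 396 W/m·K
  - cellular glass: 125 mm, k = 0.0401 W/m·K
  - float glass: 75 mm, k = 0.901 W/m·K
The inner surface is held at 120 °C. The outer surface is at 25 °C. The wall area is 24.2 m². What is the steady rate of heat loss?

Q ≈ 718 W

Series thermal resistances:
R_copper = L/(kA) = 0.0059/(396×24.2) = 6.157×10^-7 K/W
R_cellular glass = L/(kA) = 0.125/(0.0401×24.2) = 0.1288 K/W
R_float glass = L/(kA) = 0.075/(0.901×24.2) = 0.00344 K/W
R_total = 0.1323 K/W
Q = ΔT / R_total = 95 / 0.1323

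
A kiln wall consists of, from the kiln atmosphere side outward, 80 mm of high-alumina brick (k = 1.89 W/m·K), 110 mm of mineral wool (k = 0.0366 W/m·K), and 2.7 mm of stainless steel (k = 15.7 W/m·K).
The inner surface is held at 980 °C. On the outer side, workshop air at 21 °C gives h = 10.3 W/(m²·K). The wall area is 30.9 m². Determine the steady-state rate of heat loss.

Series thermal resistances:
R_high-alumina brick = L/(kA) = 0.08/(1.89×30.9) = 0.00137 K/W
R_mineral wool = L/(kA) = 0.11/(0.0366×30.9) = 0.09726 K/W
R_stainless steel = L/(kA) = 0.0027/(15.7×30.9) = 5.566×10^-6 K/W
R_outer film = 1/(h_o·A) = 1/(10.3×30.9) = 0.003142 K/W
R_total = 0.1018 K/W
Q = ΔT / R_total = 959 / 0.1018

Q ≈ 9420 W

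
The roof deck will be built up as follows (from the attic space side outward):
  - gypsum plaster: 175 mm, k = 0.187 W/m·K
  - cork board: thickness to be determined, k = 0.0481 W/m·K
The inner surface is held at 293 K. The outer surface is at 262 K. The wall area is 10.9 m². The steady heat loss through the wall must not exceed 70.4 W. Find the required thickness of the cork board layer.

L ≈ 186 mm

Treating each layer as a thermal resistance in series:
R_gypsum plaster = L/(kA) = 0.175/(0.187×10.9) = 0.08586 K/W
Sum of the known resistances R_other = 0.08586 K/W
Required total resistance R_tot = ΔT/Q_allow = 31/70.4 = 0.4403 K/W
R_cork board = R_tot − R_other = 0.3545 K/W
L = R·k·A = 0.3545×0.0481×10.9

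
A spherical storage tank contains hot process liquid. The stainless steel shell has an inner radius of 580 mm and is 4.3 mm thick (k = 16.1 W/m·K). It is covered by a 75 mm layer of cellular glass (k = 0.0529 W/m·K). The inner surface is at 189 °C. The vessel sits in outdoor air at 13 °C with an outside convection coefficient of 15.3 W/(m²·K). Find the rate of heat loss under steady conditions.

Q ≈ 577 W

Spherical conduction: R = (1/r_in − 1/r_out)/(4πk) per layer; series-sum.
R_stainless steel shell = (1/0.58 − 1/0.5843)/(4π×16.1) = 6.271×10^-5 K/W
R_cellular glass = (1/0.5843 − 1/0.6593)/(4π×0.0529) = 0.2929 K/W
R_outer film = 1/(h·4πr_o²) = 1/(15.3×4π×0.6593²) = 0.01197 K/W
R_total = 0.3049 K/W
Q = ΔT/R_total = 176/0.3049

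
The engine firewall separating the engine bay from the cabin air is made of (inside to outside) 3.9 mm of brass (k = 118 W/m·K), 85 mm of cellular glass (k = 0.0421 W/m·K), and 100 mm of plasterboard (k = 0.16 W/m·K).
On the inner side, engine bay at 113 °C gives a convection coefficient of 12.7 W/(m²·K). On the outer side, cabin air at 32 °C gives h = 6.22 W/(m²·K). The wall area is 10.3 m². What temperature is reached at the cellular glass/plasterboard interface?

T ≈ 54.1 °C

Thermal resistances in series:
R_inner film = 1/(h_i·A) = 1/(12.7×10.3) = 0.007645 K/W
R_brass = L/(kA) = 0.0039/(118×10.3) = 3.209×10^-6 K/W
R_cellular glass = L/(kA) = 0.085/(0.0421×10.3) = 0.196 K/W
R_plasterboard = L/(kA) = 0.1/(0.16×10.3) = 0.06068 K/W
R_outer film = 1/(h_o·A) = 1/(6.22×10.3) = 0.01561 K/W
R_total = 0.28 K/W;  Q = ΔT/R_total = 81/0.28 = 289.3 W
T_interface = T_inner − Q·ΣR(inner→interface) = 113 − 289×0.2037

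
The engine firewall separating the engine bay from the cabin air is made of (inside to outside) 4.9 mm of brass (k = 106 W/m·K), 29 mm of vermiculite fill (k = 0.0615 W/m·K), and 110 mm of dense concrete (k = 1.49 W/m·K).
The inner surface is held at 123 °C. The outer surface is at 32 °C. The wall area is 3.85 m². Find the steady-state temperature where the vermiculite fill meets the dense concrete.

Thermal resistances in series:
R_brass = L/(kA) = 0.0049/(106×3.85) = 1.201×10^-5 K/W
R_vermiculite fill = L/(kA) = 0.029/(0.0615×3.85) = 0.1225 K/W
R_dense concrete = L/(kA) = 0.11/(1.49×3.85) = 0.01918 K/W
R_total = 0.1417 K/W;  Q = ΔT/R_total = 91/0.1417 = 642.4 W
T_interface = T_inner − Q·ΣR(inner→interface) = 123 − 642×0.1225

T ≈ 44.3 °C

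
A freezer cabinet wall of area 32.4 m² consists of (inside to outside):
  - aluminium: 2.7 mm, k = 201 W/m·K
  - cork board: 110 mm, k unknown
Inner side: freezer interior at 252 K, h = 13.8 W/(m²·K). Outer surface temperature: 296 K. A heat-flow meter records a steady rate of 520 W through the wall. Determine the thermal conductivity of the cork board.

k ≈ 0.0412 W/(m·K)

Treating each layer as a thermal resistance in series:
R_inner film = 1/(h_i·A) = 1/(13.8×32.4) = 0.002237 K/W
R_aluminium = L/(kA) = 0.0027/(201×32.4) = 4.146×10^-7 K/W
Sum of known resistances R_other = 0.002237 K/W
Total R = ΔT/Q = 44/520 = 0.08462 K/W
R_cork board = R_total − R_other = 0.08238 K/W
k = L/(R·A) = 0.11/(0.08238×32.4)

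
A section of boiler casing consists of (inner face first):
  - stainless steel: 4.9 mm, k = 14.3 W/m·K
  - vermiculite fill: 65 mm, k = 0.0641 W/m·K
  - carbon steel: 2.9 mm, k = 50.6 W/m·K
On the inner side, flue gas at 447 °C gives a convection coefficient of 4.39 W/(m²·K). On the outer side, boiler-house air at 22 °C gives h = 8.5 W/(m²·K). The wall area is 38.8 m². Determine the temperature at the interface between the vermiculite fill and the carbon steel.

Treating each layer as a thermal resistance in series:
R_inner film = 1/(h_i·A) = 1/(4.39×38.8) = 0.005871 K/W
R_stainless steel = L/(kA) = 0.0049/(14.3×38.8) = 8.831×10^-6 K/W
R_vermiculite fill = L/(kA) = 0.065/(0.0641×38.8) = 0.02614 K/W
R_carbon steel = L/(kA) = 0.0029/(50.6×38.8) = 1.477×10^-6 K/W
R_outer film = 1/(h_o·A) = 1/(8.5×38.8) = 0.003032 K/W
R_total = 0.03505 K/W;  Q = ΔT/R_total = 425/0.03505 = 12130 W
T_interface = T_inner − Q·ΣR(inner→interface) = 447 − 12100×0.03201

T ≈ 58.8 °C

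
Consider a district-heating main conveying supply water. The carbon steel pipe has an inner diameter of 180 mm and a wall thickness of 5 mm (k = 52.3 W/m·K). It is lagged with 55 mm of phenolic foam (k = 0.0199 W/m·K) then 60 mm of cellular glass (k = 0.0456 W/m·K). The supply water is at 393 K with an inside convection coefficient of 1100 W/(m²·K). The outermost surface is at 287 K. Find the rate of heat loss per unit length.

q′ ≈ 21.9 W/m

Per-layer cylindrical resistances, series-summed:
R_inner film = 1/(h_i·2πr₁L) = 1/(1100×2π×0.09×1) = 0.001608 K/W
R_carbon steel pipe wall = ln(95/90)/(2π×52.3×1) = 1.645×10^-4 K/W
R_phenolic foam = ln(150/95)/(2π×0.0199×1) = 3.653 K/W
R_cellular glass = ln(210/150)/(2π×0.0456×1) = 1.174 K/W
R_total = 4.829 K/W
Q = ΔT/R_total = 106/4.829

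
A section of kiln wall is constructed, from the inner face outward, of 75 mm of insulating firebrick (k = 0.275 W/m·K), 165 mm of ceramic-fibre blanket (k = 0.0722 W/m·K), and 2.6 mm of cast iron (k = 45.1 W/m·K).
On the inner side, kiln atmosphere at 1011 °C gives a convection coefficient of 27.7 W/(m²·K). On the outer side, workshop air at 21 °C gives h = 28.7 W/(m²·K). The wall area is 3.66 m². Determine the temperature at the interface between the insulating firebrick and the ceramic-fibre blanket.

T ≈ 895 °C

Using the resistance-network approach (series):
R_inner film = 1/(h_i·A) = 1/(27.7×3.66) = 0.009864 K/W
R_insulating firebrick = L/(kA) = 0.075/(0.275×3.66) = 0.07452 K/W
R_ceramic-fibre blanket = L/(kA) = 0.165/(0.0722×3.66) = 0.6244 K/W
R_cast iron = L/(kA) = 0.0026/(45.1×3.66) = 1.575×10^-5 K/W
R_outer film = 1/(h_o·A) = 1/(28.7×3.66) = 0.00952 K/W
R_total = 0.7183 K/W;  Q = ΔT/R_total = 990/0.7183 = 1378 W
T_interface = T_inner − Q·ΣR(inner→interface) = 1011 − 1380×0.08438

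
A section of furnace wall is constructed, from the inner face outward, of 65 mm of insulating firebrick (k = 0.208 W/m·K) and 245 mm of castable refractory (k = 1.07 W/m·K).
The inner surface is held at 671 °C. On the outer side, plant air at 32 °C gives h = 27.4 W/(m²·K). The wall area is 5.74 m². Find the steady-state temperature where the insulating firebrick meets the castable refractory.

Model the wall as resistances in series:
R_insulating firebrick = L/(kA) = 0.065/(0.208×5.74) = 0.05444 K/W
R_castable refractory = L/(kA) = 0.245/(1.07×5.74) = 0.03989 K/W
R_outer film = 1/(h_o·A) = 1/(27.4×5.74) = 0.006358 K/W
R_total = 0.1007 K/W;  Q = ΔT/R_total = 639/0.1007 = 6346 W
T_interface = T_inner − Q·ΣR(inner→interface) = 671 − 6350×0.05444

T ≈ 326 °C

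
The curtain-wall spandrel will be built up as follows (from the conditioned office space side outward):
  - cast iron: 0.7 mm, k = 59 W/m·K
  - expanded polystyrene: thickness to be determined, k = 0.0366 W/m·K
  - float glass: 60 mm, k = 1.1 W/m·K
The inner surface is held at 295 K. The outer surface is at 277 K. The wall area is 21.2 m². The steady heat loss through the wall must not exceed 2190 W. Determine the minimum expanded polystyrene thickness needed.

Series thermal resistances:
R_cast iron = L/(kA) = 0.0007/(59×21.2) = 5.596×10^-7 K/W
R_float glass = L/(kA) = 0.06/(1.1×21.2) = 0.002573 K/W
Sum of the known resistances R_other = 0.002573 K/W
Required total resistance R_tot = ΔT/Q_allow = 18/2190 = 0.008219 K/W
R_expanded polystyrene = R_tot − R_other = 0.005646 K/W
L = R·k·A = 0.005646×0.0366×21.2

L ≈ 4.38 mm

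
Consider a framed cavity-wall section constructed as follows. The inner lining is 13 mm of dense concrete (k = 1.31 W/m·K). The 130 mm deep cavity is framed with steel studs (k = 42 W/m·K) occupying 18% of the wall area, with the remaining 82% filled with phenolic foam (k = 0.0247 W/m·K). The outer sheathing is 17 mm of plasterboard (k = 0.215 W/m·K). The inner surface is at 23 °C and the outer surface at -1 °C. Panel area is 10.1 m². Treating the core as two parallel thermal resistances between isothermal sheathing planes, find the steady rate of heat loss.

Sheathing layers in series; stud and cavity paths in parallel between them.
R_inner = 0.013/(1.31×10.1) = 9.825×10^-4 K/W
R_stud  = 0.13/(42×0.18×10.1) = 0.001703 K/W
R_cav   = 0.13/(0.0247×0.82×10.1) = 0.6355 K/W
1/R_core = 1/R_stud + 1/R_cav → R_core = 0.001698 K/W
R_outer = 0.017/(0.215×10.1) = 0.007829 K/W
R_total = 0.01051 K/W
Q = ΔT/R_total = 24/0.01051

Q ≈ 2280 W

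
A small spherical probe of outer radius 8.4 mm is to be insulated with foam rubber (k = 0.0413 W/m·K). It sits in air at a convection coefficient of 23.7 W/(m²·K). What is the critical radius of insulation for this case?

r_cr ≈ 3.49 mm

For a sphere r_cr = 2k/h = 2×0.0413/23.7
r_cr = 3.49 mm; since the bare radius (8.4 mm) is above r_cr, any added insulation will reduce heat loss.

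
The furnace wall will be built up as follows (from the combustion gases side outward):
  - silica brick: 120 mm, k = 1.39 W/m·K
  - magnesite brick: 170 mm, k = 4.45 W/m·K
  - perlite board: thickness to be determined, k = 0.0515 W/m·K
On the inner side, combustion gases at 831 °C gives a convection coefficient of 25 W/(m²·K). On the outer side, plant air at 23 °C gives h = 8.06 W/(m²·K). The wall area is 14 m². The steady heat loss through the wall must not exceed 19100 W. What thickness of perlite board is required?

Series thermal resistances:
R_inner film = 1/(h_i·A) = 1/(25×14) = 0.002857 K/W
R_silica brick = L/(kA) = 0.12/(1.39×14) = 0.006166 K/W
R_magnesite brick = L/(kA) = 0.17/(4.45×14) = 0.002729 K/W
R_outer film = 1/(h_o·A) = 1/(8.06×14) = 0.008862 K/W
Sum of the known resistances R_other = 0.02061 K/W
Required total resistance R_tot = ΔT/Q_allow = 808/19100 = 0.0423 K/W
R_perlite board = R_tot − R_other = 0.02169 K/W
L = R·k·A = 0.02169×0.0515×14

L ≈ 15.6 mm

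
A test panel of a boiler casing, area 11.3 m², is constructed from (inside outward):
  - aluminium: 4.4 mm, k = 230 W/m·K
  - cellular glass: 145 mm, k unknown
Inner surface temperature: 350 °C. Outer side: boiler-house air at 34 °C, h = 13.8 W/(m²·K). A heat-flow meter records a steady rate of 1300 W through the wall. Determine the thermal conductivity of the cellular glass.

k ≈ 0.0542 W/(m·K)

Series thermal resistances:
R_aluminium = L/(kA) = 0.0044/(230×11.3) = 1.693×10^-6 K/W
R_outer film = 1/(h_o·A) = 1/(13.8×11.3) = 0.006413 K/W
Sum of known resistances R_other = 0.006414 K/W
Total R = ΔT/Q = 316/1300 = 0.2431 K/W
R_cellular glass = R_total − R_other = 0.2367 K/W
k = L/(R·A) = 0.145/(0.2367×11.3)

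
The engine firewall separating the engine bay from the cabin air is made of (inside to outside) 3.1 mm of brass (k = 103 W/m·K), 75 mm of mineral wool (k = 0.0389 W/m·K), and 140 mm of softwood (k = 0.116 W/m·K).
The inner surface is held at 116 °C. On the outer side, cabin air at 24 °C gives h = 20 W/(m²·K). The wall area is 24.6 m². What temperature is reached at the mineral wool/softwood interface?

T ≈ 60.3 °C

Treating each layer as a thermal resistance in series:
R_brass = L/(kA) = 0.0031/(103×24.6) = 1.223×10^-6 K/W
R_mineral wool = L/(kA) = 0.075/(0.0389×24.6) = 0.07837 K/W
R_softwood = L/(kA) = 0.14/(0.116×24.6) = 0.04906 K/W
R_outer film = 1/(h_o·A) = 1/(20×24.6) = 0.002033 K/W
R_total = 0.1295 K/W;  Q = ΔT/R_total = 92/0.1295 = 710.6 W
T_interface = T_inner − Q·ΣR(inner→interface) = 116 − 711×0.07838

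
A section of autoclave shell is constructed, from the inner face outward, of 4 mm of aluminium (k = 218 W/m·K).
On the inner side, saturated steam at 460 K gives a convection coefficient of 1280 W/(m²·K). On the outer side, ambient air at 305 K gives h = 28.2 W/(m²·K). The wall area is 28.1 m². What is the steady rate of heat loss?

Series thermal resistances:
R_inner film = 1/(h_i·A) = 1/(1280×28.1) = 2.78×10^-5 K/W
R_aluminium = L/(kA) = 0.004/(218×28.1) = 6.53×10^-7 K/W
R_outer film = 1/(h_o·A) = 1/(28.2×28.1) = 0.001262 K/W
R_total = 0.00129 K/W
Q = ΔT / R_total = 155 / 0.00129

Q ≈ 120000 W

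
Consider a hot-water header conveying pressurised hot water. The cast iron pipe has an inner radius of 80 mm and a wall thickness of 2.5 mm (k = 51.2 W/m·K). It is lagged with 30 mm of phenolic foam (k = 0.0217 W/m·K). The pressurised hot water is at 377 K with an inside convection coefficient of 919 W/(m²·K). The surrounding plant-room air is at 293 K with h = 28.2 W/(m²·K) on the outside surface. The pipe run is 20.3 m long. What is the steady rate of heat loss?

Q ≈ 733 W

Per-layer cylindrical resistances, series-summed:
R_inner film = 1/(h_i·2πr₁L) = 1/(919×2π×0.08×20.3) = 1.066×10^-4 K/W
R_cast iron pipe wall = ln(82.5/80)/(2π×51.2×20.3) = 4.712×10^-6 K/W
R_phenolic foam = ln(112.5/82.5)/(2π×0.0217×20.3) = 0.1121 K/W
R_outer film = 1/(h_o·2πr_oL) = 1/(28.2×2π×0.1125×20.3) = 0.002471 K/W
R_total = 0.1146 K/W
Q = ΔT/R_total = 84/0.1146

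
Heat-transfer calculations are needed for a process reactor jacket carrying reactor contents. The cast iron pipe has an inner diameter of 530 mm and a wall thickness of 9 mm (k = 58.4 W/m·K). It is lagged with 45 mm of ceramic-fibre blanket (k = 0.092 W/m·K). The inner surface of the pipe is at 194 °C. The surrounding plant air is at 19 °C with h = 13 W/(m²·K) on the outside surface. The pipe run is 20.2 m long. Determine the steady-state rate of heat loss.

Q ≈ 11700 W

Per-layer cylindrical resistances, series-summed:
R_cast iron pipe wall = ln(274/265)/(2π×58.4×20.2) = 4.506×10^-6 K/W
R_ceramic-fibre blanket = ln(319/274)/(2π×0.092×20.2) = 0.01302 K/W
R_outer film = 1/(h_o·2πr_oL) = 1/(13×2π×0.319×20.2) = 0.0019 K/W
R_total = 0.01493 K/W
Q = ΔT/R_total = 175/0.01493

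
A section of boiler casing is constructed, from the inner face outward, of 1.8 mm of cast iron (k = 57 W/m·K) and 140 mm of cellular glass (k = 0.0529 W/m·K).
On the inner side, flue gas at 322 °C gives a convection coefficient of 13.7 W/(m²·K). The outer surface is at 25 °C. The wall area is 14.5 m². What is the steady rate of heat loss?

Q ≈ 1580 W

Treating each layer as a thermal resistance in series:
R_inner film = 1/(h_i·A) = 1/(13.7×14.5) = 0.005034 K/W
R_cast iron = L/(kA) = 0.0018/(57×14.5) = 2.178×10^-6 K/W
R_cellular glass = L/(kA) = 0.14/(0.0529×14.5) = 0.1825 K/W
R_total = 0.1876 K/W
Q = ΔT / R_total = 297 / 0.1876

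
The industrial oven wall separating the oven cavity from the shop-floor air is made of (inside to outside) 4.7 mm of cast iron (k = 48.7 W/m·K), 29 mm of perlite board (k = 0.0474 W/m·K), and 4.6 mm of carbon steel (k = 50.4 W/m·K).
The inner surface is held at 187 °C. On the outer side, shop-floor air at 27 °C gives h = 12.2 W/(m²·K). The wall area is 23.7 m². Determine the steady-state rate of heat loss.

Using the resistance-network approach (series):
R_cast iron = L/(kA) = 0.0047/(48.7×23.7) = 4.072×10^-6 K/W
R_perlite board = L/(kA) = 0.029/(0.0474×23.7) = 0.02581 K/W
R_carbon steel = L/(kA) = 0.0046/(50.4×23.7) = 3.851×10^-6 K/W
R_outer film = 1/(h_o·A) = 1/(12.2×23.7) = 0.003459 K/W
R_total = 0.02928 K/W
Q = ΔT / R_total = 160 / 0.02928

Q ≈ 5460 W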